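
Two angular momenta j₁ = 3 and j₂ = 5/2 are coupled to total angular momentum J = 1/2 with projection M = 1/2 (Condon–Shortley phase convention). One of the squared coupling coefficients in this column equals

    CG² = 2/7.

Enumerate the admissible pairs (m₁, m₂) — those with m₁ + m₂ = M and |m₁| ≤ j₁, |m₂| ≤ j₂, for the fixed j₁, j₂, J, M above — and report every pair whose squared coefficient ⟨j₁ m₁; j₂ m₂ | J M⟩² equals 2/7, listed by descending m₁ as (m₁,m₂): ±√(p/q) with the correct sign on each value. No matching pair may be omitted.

(3,-5/2): +√(2/7)

Admissible pairs with m₁+m₂ = M = 1/2: (-2,5/2), (-1,3/2), (0,1/2), (1,-1/2), (2,-3/2), (3,-5/2)
  (m₁,m₂)=(3,-5/2): CG² = 2/7, CG = +√(2/7)   ← matches the target
  (m₁,m₂)=(2,-3/2): CG² = 5/21, CG = −√(5/21)
  (m₁,m₂)=(1,-1/2): CG² = 4/21, CG = +√(4/21)
  (m₁,m₂)=(0,1/2): CG² = 1/7, CG = −√(1/7)
  (m₁,m₂)=(-1,3/2): CG² = 2/21, CG = +√(2/21)
  (m₁,m₂)=(-2,5/2): CG² = 1/21, CG = −√(1/21)
Pairs with CG² = 2/7: (3,-5/2): +√(2/7)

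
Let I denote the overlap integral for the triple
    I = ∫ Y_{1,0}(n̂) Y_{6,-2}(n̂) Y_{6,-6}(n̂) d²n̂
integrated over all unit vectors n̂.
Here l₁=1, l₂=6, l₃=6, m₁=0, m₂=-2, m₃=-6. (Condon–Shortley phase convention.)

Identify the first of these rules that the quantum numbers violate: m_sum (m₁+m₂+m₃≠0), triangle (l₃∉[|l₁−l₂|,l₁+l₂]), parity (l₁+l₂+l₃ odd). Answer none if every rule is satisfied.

m_sum

Σmᵢ = -8  ✗
l₃∈[|l₁−l₂|,l₁+l₂]=[5,7], have l₃=6
Σlᵢ = 13 ⇒ odd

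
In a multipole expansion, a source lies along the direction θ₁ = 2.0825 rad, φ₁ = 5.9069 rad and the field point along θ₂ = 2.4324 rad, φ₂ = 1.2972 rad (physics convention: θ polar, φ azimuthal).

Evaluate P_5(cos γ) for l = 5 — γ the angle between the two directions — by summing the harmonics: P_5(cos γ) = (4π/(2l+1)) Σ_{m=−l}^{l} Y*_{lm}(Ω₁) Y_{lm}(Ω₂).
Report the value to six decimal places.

0.342093

Summing Y*_{l m}(θ₁,φ₁)·Y_{l m}(θ₂,φ₂) over m ∈ [−5, 5]; prefactor 4π/(2·5+1) = 1.142397:
  m=-5: Y*=-0.071489-0.222692i  Y=+0.053246-0.010950i  product -0.006245-0.011075i
  m=-4: Y*=-0.027251+0.414469i  Y=-0.091867-0.178018i  product +0.076286-0.033225i
  m=-3: Y*=+0.113564-0.240015i  Y=-0.292431+0.272431i  product +0.032178+0.101126i
  m=-2: Y*=+0.129260-0.121040i  Y=+0.338977+0.206521i  product +0.068813-0.014335i
  m=-1: Y*=-0.298547+0.117959i  Y=-0.005501+0.019602i  product -0.000670-0.006501i
  m=+0: Y*=-0.105252-0.000000i  Y=+0.392137+0.000000i  product -0.041273-0.000000i
  m=+1: Y*=+0.298547+0.117959i  Y=+0.005501+0.019602i  product -0.000670+0.006501i
  m=+2: Y*=+0.129260+0.121040i  Y=+0.338977-0.206521i  product +0.068813+0.014335i
  m=+3: Y*=-0.113564-0.240015i  Y=+0.292431+0.272431i  product +0.032178-0.101126i
  m=+4: Y*=-0.027251-0.414469i  Y=-0.091867+0.178018i  product +0.076286+0.033225i
  m=+5: Y*=+0.071489-0.222692i  Y=-0.053246-0.010950i  product -0.006245+0.011075i
Accumulated sum +0.299452+0.000000i; after 4π/(2l+1) scaling, +0.342093+0.000000i ⇒ P_5 = 0.342093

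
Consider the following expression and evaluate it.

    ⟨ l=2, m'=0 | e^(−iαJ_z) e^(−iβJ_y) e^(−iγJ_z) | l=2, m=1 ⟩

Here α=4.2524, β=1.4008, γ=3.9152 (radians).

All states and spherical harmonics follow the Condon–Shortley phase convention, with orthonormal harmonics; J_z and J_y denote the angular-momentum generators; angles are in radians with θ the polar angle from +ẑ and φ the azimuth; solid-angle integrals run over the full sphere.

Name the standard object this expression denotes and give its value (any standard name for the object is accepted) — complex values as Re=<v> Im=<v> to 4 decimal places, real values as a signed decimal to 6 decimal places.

This is a Wigner D-matrix element — the rotation-matrix element ⟨l m'| R(α,β,γ) |l m⟩ in the angular-momentum basis.
Split into d^2_{0,1}(β=1.4008) × two z-phases.
Half-angle: c=0.764584, s=0.644524. N=√(2·2·6·1)=4.898979
k∈{1,2} keeps every argument non-negative
  k=1: (−1)^0·4.8990/(2)·0.7646^3·0.6445^1 = +0.705652
  k=2: (−1)^1·4.8990/(2)·0.7646^1·0.6445^3 = -0.501438
d^2_{0,1}(1.4008) = +0.705652 -0.501438 = +0.204214
Phases: e^{-i·(0)·4.2524}=+1.000000+0.000000i, e^{-i·(1)·3.9152}=-0.715395+0.698720i ⇒ D=-0.146094+0.142689i

Wigner D-matrix element, Re=-0.1461 Im=0.1427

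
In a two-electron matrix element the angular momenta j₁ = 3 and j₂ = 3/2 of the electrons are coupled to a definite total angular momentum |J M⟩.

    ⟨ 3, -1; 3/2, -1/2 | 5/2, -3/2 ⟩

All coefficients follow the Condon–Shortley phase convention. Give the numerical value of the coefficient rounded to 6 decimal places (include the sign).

triangle: 2!*4!*1!/8! = 48/40320
(j±m)!: 2!*4!*1!*2!*1!*4! = 2304
prefactor² = (2J+1)*Δ*N² = 576/35
  k=0: +1/(0!*2!*4!*1!*0!*0!) = 1/48
  k=1: −1/(1!*1!*3!*0!*1!*1!) = -1/6
Σ = -7/48  ⇒  CG² = 576/35*(-7/48)² = 7/20
CG = −√(7/20) = -0.591608

-0.591608  (= −√(7/20))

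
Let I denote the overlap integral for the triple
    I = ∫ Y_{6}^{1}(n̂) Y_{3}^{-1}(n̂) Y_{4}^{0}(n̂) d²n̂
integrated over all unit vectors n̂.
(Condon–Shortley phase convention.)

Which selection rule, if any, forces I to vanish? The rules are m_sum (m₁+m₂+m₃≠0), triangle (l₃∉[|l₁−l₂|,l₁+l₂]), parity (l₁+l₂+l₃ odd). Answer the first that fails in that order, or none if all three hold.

parity

azimuthal sum: 1 − 1 + 0 = 0  ✓
3 ≤ 4 ≤ 9 (triangle on l)  ✓
L = 6 + 3 + 4 = 13 (odd)  ✗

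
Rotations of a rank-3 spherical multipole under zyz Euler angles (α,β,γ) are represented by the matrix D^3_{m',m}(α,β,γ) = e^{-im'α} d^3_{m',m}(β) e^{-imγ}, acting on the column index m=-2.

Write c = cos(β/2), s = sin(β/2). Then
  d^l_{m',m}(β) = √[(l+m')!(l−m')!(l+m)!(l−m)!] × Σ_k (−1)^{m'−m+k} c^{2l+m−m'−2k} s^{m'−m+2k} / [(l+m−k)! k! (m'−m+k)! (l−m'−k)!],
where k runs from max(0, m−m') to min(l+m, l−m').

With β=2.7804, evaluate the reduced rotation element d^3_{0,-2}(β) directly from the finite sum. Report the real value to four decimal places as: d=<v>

d=-0.1600

d^3_{0,-2}(β=2.7804) via the finite sum:
c=cos(2.780400/2)=0.179616, s=sin(2.780400/2)=0.983737; N=√[6·6·1·120]=65.726707
The bounds max(0,m−m')=0 and min(l+m,l−m')=1 give 2 terms
  k=0: (−1)^2·65.7267/(12)·0.1796^4·0.9837^2 = +0.005517
  k=1: (−1)^3·65.7267/(12)·0.1796^2·0.9837^4 = -0.165488
d^3_{0,-2}(2.7804) = +0.005517 -0.165488 = -0.159971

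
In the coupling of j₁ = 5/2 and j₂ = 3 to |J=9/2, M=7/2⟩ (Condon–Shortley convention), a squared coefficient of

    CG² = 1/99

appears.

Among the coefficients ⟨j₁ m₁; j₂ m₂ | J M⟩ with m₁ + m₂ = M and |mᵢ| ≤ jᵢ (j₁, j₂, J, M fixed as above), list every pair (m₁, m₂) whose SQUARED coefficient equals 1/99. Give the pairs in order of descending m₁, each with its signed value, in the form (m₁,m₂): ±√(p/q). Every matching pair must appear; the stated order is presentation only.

Admissible pairs with m₁+m₂ = M = 7/2: (1/2,3), (3/2,2), (5/2,1)
  (m₁,m₂)=(5/2,1): CG² = 50/99, CG = +√(50/99)
  (m₁,m₂)=(3/2,2): CG² = 1/99, CG = −√(1/99)   ← matches the target
  (m₁,m₂)=(1/2,3): CG² = 16/33, CG = −√(16/33)
Pairs with CG² = 1/99: (3/2,2): −√(1/99)

(3/2,2): −√(1/99)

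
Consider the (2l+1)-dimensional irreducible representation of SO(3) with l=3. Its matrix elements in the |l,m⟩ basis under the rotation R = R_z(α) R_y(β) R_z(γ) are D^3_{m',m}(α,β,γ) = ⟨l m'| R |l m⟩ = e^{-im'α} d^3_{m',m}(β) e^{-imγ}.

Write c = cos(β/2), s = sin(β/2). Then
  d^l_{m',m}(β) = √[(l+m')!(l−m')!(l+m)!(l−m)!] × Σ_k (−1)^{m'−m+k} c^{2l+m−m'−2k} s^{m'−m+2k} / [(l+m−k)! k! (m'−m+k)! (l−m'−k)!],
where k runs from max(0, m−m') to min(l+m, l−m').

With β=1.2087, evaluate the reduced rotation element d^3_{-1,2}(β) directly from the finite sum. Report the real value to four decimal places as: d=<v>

d=0.4924

d^3_{-1,2}(β=1.2087) via the finite sum:
With c≡cos(β/2)=0.822872 and s≡sin(β/2)=0.568227, N=[2·24·120·1]^{1/2}=75.894664
k∈{3,4} keeps every argument non-negative
  k=3: (−1)^0·75.8947/(12)·0.8229^3·0.5682^3 = +0.646536
  k=4: (−1)^1·75.8947/(24)·0.8229^1·0.5682^5 = -0.154150
d^3_{-1,2}(1.2087) = +0.646536 -0.154150 = +0.492386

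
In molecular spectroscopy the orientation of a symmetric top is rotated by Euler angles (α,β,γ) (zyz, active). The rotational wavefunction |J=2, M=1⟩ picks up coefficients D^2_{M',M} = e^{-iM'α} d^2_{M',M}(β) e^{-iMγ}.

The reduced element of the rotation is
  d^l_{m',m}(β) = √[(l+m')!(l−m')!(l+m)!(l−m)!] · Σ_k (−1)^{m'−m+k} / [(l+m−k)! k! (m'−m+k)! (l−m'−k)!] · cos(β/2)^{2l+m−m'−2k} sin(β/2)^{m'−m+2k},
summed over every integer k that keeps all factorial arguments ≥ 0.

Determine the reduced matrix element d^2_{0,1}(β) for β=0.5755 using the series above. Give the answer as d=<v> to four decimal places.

d^2_{0,1}(β=0.5755) via the finite sum:
With c≡cos(β/2)=0.958885 and s≡sin(β/2)=0.283795, N=[2·2·6·1]^{1/2}=4.898979
Admissible k: 1..2 (factorial args all ≥0)
  k=1: (−1)^0·4.8990/(2)·0.9589^3·0.2838^1 = +0.612887
  k=2: (−1)^1·4.8990/(2)·0.9589^1·0.2838^3 = -0.053686
d^2_{0,1}(0.5755) = +0.612887 -0.053686 = +0.559201

d=0.5592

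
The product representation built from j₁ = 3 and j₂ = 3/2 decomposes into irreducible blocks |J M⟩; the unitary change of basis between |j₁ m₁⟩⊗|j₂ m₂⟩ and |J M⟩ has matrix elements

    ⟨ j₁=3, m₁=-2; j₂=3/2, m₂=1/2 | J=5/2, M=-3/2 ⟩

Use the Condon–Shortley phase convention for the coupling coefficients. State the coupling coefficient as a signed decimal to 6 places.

triangle: 2!×4!×1!/8! = 48/40320
(j±m)!: 1!×5!×2!×1!×1!×4! = 5760
prefactor² = (2J+1)×Δ×N² = 288/7
  k=1: −1/(1!×1!×4!×1!×0!×0!) = -1/24
  k=2: +1/(2!×0!×3!×0!×1!×1!) = 1/12
Σ = 1/24  ⇒  CG² = 288/7×(1/24)² = 1/14
CG = +√(1/14) = +0.267261

+0.267261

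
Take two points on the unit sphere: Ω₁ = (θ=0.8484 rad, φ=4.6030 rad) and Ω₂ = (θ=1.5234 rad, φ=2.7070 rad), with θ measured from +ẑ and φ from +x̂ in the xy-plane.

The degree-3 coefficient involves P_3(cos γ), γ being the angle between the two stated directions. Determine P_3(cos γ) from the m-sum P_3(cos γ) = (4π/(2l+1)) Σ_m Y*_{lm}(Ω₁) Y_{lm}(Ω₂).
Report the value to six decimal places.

0.289623

Term-by-term m-sum for l=3 (normalisation 4π/7 = 1.795196):
  m=-3: Y*=0.05678 + 0.16677j  Y=-0.10972 - 0.40108j  product 0.06066 - 0.04107j
  m=-2: Y*=-0.37125 + 0.08254j  Y=0.03118 + 0.03690j  product -0.01462 - 0.01113j
  m=-1: Y*=-0.03139 - 0.28579j  Y=0.28952 + 0.13439j  product 0.02932 - 0.08696j
  m=+0: Y*=-0.20089 + 0.00000j  Y=-0.05284 + 0.00000j  product 0.01062 + 0.00000j
  m=+1: Y*=0.03139 - 0.28579j  Y=-0.28952 + 0.13439j  product 0.02932 + 0.08696j
  m=+2: Y*=-0.37125 - 0.08254j  Y=0.03118 - 0.03690j  product -0.01462 + 0.01113j
  m=+3: Y*=-0.05678 + 0.16677j  Y=0.10972 - 0.40108j  product 0.06066 + 0.04107j
Σ over m = 0.16133 + 0.00000j; ×(4π/7) → 0.28962 + 0.00000j. Real part: 0.289623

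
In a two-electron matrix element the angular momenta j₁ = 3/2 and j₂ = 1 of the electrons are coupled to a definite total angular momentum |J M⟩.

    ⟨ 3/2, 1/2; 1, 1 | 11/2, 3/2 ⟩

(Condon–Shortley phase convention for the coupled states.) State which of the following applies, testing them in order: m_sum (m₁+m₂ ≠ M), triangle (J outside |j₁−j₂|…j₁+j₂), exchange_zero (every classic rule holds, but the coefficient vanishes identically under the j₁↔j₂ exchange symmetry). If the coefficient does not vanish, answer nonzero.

m-sum: m₁+m₂ = 1/2+1 = 3/2, M = 3/2  ✓
triangle: need |j₁−j₂| ≤ J ≤ j₁+j₂, i.e. J ∈ [1/2, 5/2]; J = 11/2 is outside ✗ ⇒ coefficient is 0

triangle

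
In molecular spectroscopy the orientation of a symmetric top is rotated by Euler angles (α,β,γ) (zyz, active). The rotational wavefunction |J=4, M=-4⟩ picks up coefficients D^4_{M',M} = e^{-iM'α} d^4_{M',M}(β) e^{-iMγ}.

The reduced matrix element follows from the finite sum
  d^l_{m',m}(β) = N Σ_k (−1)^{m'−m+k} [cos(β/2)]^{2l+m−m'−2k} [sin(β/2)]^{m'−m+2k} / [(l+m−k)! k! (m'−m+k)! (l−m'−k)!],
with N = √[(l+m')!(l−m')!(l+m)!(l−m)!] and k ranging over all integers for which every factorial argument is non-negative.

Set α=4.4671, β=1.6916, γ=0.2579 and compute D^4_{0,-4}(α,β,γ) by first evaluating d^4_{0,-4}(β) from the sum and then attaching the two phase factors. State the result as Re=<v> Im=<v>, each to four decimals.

Re=0.2607 Im=0.4358

D^4_{0,-4}(4.4671,1.6916,0.2579) = e^{-i·0·4.4671}·d^4_{0,-4}(1.6916)·e^{-i·-4·0.2579}. Compute d first:
c=cos(1.691600/2)=0.663133, s=sin(1.691600/2)=0.748502; N=√[24·24·1·40320]=4819.161753
The bounds max(0,m−m')=0 and min(l+m,l−m')=0 give 1 term
  k=0: (−1)^4·4819.1618/(576)·0.6631^4·0.7485^4 = +0.507835
d^4_{0,-4}(1.6916) = +0.507835
Attach z-rotation phases: D = e^{-i(0)(4.4671)}·(+0.507835)·e^{-i(-4)(0.2579)} = +0.260746+0.435784i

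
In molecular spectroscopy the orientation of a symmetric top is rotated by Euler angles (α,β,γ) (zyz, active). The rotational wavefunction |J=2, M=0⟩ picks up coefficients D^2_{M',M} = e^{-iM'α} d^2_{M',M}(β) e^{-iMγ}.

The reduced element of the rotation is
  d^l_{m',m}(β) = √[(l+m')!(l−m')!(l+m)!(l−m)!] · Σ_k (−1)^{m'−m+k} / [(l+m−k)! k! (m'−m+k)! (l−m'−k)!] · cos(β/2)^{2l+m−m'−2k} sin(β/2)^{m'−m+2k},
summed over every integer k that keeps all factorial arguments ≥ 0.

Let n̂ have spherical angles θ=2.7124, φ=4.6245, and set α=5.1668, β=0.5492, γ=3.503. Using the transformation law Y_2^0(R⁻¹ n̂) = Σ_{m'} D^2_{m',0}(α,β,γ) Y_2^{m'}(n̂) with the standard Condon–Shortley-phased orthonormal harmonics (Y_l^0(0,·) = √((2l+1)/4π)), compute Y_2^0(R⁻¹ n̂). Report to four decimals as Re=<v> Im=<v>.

Re=0.0134 Im=0.0000

Need the full column D^2_{m',0} for m'=−2..2 at α=5.1668, β=0.5492, γ=3.5030.
cos(β/2)=0.962534, sin(β/2)=0.271162
d^2_{-2,0}: single k=2 term ⇒ +0.166865;  D = -0.102568-0.131620i
d^2_{-1,0}: k∈[1..2] ⇒ +0.592314 -0.047009 = +0.545306;  D = +0.239353-0.489968i
d^2_{0,0}: k∈[0..2] ⇒ +0.858349 -0.272489 +0.005406 = +0.591266;  D = +0.591266+0.000000i
d^2_{1,0}: k∈[0..1] ⇒ -0.592314 +0.047009 = -0.545306;  D = -0.239353-0.489968i
d^2_{2,0}: single k=0 term ⇒ +0.166865;  D = -0.102568+0.131620i
Y_2^{m'}(θ=2.7124,φ=4.6245) and Σ D·Y over m':
  (-0.1026-0.1316i)·(-0.0659-0.0117i)  (+0.2394-0.4900i)·(+0.0257-0.2912i)  (+0.5913+0.0000i)·(+0.4669+0.0000i)  (-0.2394-0.4900i)·(-0.0257-0.2912i)  (-0.1026+0.1316i)·(-0.0659+0.0117i)
Y_2^0(R⁻¹ n̂) = +0.013440-0.000000i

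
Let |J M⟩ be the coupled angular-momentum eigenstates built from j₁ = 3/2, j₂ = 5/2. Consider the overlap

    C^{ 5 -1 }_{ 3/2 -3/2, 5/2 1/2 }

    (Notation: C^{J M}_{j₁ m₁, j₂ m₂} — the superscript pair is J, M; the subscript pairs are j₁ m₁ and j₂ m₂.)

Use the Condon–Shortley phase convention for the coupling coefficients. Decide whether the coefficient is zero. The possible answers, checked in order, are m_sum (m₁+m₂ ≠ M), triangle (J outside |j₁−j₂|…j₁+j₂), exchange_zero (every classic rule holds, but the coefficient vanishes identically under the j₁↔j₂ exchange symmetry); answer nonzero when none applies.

m-sum: m₁+m₂ = -3/2+1/2 = -1, M = -1  ✓
triangle: need |j₁−j₂| ≤ J ≤ j₁+j₂, i.e. J ∈ [1, 4]; J = 5 is outside ✗ ⇒ coefficient is 0

triangle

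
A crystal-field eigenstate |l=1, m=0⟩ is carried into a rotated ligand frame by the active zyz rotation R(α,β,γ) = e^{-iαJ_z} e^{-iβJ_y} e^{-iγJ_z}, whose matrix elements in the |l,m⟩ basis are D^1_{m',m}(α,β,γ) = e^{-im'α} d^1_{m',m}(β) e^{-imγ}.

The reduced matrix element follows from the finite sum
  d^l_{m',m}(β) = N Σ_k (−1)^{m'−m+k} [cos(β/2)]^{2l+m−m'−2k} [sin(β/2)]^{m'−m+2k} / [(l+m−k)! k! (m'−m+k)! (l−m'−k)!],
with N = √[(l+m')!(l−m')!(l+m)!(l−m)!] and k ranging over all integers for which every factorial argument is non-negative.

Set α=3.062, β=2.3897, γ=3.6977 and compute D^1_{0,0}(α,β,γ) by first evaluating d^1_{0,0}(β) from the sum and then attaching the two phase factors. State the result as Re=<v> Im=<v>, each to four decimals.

Re=-0.7304 Im=0.0000

First d^1_{0,0}(β=2.3897), then the phase factors e^{-i(0)α} and e^{-i(0)γ}:
c=cos(2.389700/2)=0.367153, s=sin(2.389700/2)=0.930161; N=√[1·1·1·1]=1.000000
k: max(0,(0)−(0))=0 … min(1+(0),1−(0))=1
  k=0: (−1)^0·1.0000/(1)·0.3672^2·0.9302^0 = +0.134801
  k=1: (−1)^1·1.0000/(1)·0.3672^0·0.9302^2 = -0.865199
d^1_{0,0}(2.3897) = +0.134801 -0.865199 = -0.730397
D = (+1.000000+0.000000i)·(-0.730397)·(+1.000000+0.000000i) = -0.730397+0.000000i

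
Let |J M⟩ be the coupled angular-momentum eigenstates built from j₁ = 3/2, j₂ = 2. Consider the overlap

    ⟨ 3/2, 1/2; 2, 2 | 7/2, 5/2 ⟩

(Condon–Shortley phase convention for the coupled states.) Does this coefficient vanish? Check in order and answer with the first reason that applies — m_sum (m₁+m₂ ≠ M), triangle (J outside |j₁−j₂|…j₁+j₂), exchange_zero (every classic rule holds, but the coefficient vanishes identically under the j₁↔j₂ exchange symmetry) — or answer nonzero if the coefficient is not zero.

m-sum: m₁+m₂ = 1/2+2 = 5/2, M = 5/2  ✓
triangle: |j₁−j₂| = 1/2 ≤ J = 7/2 ≤ j₁+j₂ = 7/2  ✓
exchange: j₁≠j₂ or m₁≠m₂ — the exchange symmetry imposes no constraint here
value check: CG = +√(3/7) = +0.654654 ≠ 0

nonzero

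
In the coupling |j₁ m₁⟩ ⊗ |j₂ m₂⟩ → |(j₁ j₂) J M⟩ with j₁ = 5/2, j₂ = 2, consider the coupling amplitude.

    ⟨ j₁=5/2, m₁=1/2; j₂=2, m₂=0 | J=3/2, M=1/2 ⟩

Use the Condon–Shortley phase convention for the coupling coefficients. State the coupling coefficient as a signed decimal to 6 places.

triangle: 3!·2!·1!/7! = 12/5040
(j±m)!: 3!·2!·2!·2!·2!·1! = 96
prefactor² = (2J+1)·Δ·N² = 32/35
  k=1: −1/(1!·2!·1!·1!·1!·0!) = -1/2
  k=2: +1/(2!·1!·0!·0!·2!·1!) = 1/4
Σ = -1/4  ⇒  CG² = 32/35·(-1/4)² = 2/35
CG = −√(2/35) = -0.239046

−√(2/35) ≈ -0.239046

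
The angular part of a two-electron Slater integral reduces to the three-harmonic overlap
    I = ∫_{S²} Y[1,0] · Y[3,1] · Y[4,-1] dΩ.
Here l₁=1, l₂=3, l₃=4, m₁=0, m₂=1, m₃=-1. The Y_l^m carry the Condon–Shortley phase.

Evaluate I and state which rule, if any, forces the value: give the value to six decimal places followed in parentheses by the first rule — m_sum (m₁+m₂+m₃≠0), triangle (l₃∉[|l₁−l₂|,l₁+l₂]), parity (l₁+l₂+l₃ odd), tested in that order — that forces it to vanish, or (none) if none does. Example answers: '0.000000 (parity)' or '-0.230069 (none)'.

-0.238414 (none)

Rules hold: Σm=0, L=8 even, 2≤4≤4.
N = 3·7·9 = 189
Δ = 0!·2!·6!/9! = 1/252
Racah Σ t=0..0: t=0:+1/36 = 1/36
⇒ 3j(1 3 4; 0 0 0)² = 4/63, sgn +1
Racah Σ t=0..0: t=0:+1/48 = 1/48
⇒ 3j(1 3 4; 0 1 -1)² = 5/84, sgn -1
4πI² = N·(3j₀)²·(3jₘ)² = 5/7
I = -1·√(0.714286/4π) = -0.23841361
No selection rule forces the value: the integral is nonzero (none).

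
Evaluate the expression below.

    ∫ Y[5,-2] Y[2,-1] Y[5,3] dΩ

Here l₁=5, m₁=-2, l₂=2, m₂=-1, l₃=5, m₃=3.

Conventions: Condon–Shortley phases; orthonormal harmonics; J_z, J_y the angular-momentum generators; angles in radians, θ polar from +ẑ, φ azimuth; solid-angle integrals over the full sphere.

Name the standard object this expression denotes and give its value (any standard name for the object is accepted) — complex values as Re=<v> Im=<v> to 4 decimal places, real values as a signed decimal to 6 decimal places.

This is a Gaunt coefficient — the integral of a triple product of spherical harmonics over the sphere.
Checks pass: Σm=0; 12 even; l₃=5∈[3,7].
(2·5+1)(2·2+1)(2·5+1) = 605
Δ: 2! 8! 2! / 13! → 1/38610
sum: t=0:+1/2880 t=1:−1/576 t=2:+1/2880 = -1/960
3j²(5 2 5; 0 0 0) = Δ·Π!·Σ² = 10/429  (sign +1)
sum: t=0:+1/10080 t=1:−1/2880 = -1/4032
3j²(5 2 5; -2 -1 3) = Δ·Π!·Σ² = 10/429  (sign -1)
combine: 4πI² = 605·10/429·10/429 = 500/1521
take √, sign -1: I = -0.16173926

Gaunt coefficient, -0.161739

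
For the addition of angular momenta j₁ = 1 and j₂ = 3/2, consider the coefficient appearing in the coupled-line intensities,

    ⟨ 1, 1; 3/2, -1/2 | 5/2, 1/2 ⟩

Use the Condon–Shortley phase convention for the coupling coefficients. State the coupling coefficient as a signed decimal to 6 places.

+√(3/10) = +0.547723

triangle: 0!*2!*3!/6! = 12/720
(j±m)!: 2!*0!*1!*2!*3!*2! = 48
prefactor² = (2J+1)*Δ*N² = 24/5
  k=0: +1/(0!*0!*0!*1!*2!*2!) = 1/4
Σ = 1/4  ⇒  CG² = 24/5*(1/4)² = 3/10
CG = +√(3/10) = +0.547723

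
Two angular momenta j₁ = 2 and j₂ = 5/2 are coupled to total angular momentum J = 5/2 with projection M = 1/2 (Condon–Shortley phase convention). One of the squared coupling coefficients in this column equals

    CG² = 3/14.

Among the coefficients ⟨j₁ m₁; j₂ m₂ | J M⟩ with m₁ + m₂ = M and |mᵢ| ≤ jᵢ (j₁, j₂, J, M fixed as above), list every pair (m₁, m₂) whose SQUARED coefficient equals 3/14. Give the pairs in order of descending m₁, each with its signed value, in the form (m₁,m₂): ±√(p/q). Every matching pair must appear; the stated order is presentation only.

Admissible pairs with m₁+m₂ = M = 1/2: (-2,5/2), (-1,3/2), (0,1/2), (1,-1/2), (2,-3/2)
  (m₁,m₂)=(2,-3/2): CG² = 27/70, CG = +√(27/70)
  (m₁,m₂)=(1,-1/2): CG² = 0/1, CG = 0
  (m₁,m₂)=(0,1/2): CG² = 8/35, CG = −√(8/35)
  (m₁,m₂)=(-1,3/2): CG² = 6/35, CG = +√(6/35)
  (m₁,m₂)=(-2,5/2): CG² = 3/14, CG = +√(3/14)   ← matches the target
Pairs with CG² = 3/14: (-2,5/2): +√(3/14)

(-2,5/2): +√(3/14)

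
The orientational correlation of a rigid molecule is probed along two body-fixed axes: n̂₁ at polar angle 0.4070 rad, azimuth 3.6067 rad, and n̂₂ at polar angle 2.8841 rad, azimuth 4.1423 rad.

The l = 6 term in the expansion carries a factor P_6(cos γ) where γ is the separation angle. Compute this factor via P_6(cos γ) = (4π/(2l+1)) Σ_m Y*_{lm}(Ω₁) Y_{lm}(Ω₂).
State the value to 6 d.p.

-0.393692

Term-by-term m-sum for l=6 (normalisation 4π/13 = 0.966644):
  m=-6: Y*=-0.00175 + 0.00064j  Y=0.00013 + 0.00004j  product -0.00000 + 0.00000j
  m=-5: Y*=0.01023 - 0.01088j  Y=0.00050 + 0.00166j  product 0.00002 + 0.00001j
  m=-4: Y*=-0.02071 + 0.06949j  Y=-0.00908 + 0.01057j  product -0.00055 - 0.00085j
  m=-3: Y*=-0.04066 - 0.22931j  Y=-0.07506 - 0.01054j  product 0.00064 + 0.01764j
  m=-2: Y*=0.28333 + 0.38008j  Y=-0.11485 - 0.25001j  product 0.06248 - 0.11449j
  m=-1: Y*=-0.42419 - 0.21287j  Y=0.31781 - 0.49573j  product -0.24034 + 0.14263j
  m=+0: Y*=-0.12287 + 0.00000j  Y=0.42158 + 0.00000j  product -0.05180 + 0.00000j
  m=+1: Y*=0.42419 - 0.21287j  Y=-0.31781 - 0.49573j  product -0.24034 - 0.14263j
  m=+2: Y*=0.28333 - 0.38008j  Y=-0.11485 + 0.25001j  product 0.06248 + 0.11449j
  m=+3: Y*=0.04066 - 0.22931j  Y=0.07506 - 0.01054j  product 0.00064 - 0.01764j
  m=+4: Y*=-0.02071 - 0.06949j  Y=-0.00908 - 0.01057j  product -0.00055 + 0.00085j
  m=+5: Y*=-0.01023 - 0.01088j  Y=-0.00050 + 0.00166j  product 0.00002 - 0.00001j
  m=+6: Y*=-0.00175 - 0.00064j  Y=0.00013 - 0.00004j  product -0.00000 - 0.00000j
Σ over m = -0.40728 - 0.00000j; ×(4π/13) → -0.39369 - 0.00000j. Real part: -0.393692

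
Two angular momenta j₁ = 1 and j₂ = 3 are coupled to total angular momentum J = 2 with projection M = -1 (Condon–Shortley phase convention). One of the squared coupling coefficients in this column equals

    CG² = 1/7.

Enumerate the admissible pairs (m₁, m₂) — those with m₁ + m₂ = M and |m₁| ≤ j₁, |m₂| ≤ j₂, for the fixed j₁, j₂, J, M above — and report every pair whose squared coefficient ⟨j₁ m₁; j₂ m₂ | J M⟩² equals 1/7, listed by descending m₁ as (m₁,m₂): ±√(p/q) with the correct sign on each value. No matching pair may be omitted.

Admissible pairs with m₁+m₂ = M = -1: (-1,0), (0,-1), (1,-2)
  (m₁,m₂)=(1,-2): CG² = 10/21, CG = +√(10/21)
  (m₁,m₂)=(0,-1): CG² = 8/21, CG = −√(8/21)
  (m₁,m₂)=(-1,0): CG² = 1/7, CG = +√(1/7)   ← matches the target
Pairs with CG² = 1/7: (-1,0): +√(1/7)

(-1,0): +√(1/7)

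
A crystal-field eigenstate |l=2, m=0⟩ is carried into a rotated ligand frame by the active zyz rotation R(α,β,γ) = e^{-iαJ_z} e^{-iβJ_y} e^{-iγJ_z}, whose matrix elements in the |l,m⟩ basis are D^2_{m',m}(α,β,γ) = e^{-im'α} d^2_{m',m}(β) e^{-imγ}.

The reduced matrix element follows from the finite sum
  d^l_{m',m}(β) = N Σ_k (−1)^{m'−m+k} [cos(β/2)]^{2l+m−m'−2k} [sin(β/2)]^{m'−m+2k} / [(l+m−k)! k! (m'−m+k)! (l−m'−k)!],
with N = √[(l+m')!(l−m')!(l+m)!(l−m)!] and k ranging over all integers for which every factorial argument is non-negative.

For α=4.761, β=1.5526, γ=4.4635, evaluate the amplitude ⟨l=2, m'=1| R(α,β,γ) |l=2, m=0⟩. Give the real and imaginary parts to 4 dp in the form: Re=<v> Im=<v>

First d^2_{1,0}(β=1.5526), then the phase factors e^{-i(1)α} and e^{-i(0)γ}:
c=cos(1.552600/2)=0.713511, s=sin(1.552600/2)=0.700644; N=√[6·1·2·2]=4.898979
k∈{0,1} keeps every argument non-negative
  k=0: (−1)^1·4.8990/(2)·0.7135^3·0.7006^1 = -0.623412
  k=1: (−1)^2·4.8990/(2)·0.7135^1·0.7006^3 = +0.601131
d^2_{1,0}(1.5526) = -0.623412 +0.601131 = -0.022281
Attach z-rotation phases: D = e^{-i(1)(4.7610)}·(-0.022281)·e^{-i(0)(4.4635)} = -0.001083-0.022255i

Re=-0.0011 Im=-0.0223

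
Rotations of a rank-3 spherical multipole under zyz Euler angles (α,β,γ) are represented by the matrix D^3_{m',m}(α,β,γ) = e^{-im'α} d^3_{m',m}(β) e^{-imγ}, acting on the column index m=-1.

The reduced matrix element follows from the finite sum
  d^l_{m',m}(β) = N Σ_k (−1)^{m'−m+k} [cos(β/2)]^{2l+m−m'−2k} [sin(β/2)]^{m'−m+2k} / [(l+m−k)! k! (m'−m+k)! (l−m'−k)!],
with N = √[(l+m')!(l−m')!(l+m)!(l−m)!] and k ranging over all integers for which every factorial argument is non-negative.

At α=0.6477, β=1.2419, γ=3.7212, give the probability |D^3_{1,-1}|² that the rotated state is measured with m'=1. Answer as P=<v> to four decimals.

Split into d^3_{1,-1}(β=1.2419) × two z-phases.
Half-angle: c=0.813326, s=0.581808. N=√(24·2·2·24)=48.000000
k∈{0,1,2} keeps every argument non-negative
  k=0: (−1)^2·48.0000/(8)·0.8133^4·0.5818^2 = +0.888730
  k=1: (−1)^3·48.0000/(6)·0.8133^2·0.5818^4 = -0.606371
  k=2: (−1)^4·48.0000/(48)·0.8133^0·0.5818^6 = +0.038786
d^3_{1,-1}(1.2419) = +0.888730 -0.606371 +0.038786 = +0.321145
|D^3_{1,-1}|² = |d^3_{1,-1}(β)|² = (+0.321145)² = 0.103134 (the z-rotation phases have unit modulus)

P=0.1031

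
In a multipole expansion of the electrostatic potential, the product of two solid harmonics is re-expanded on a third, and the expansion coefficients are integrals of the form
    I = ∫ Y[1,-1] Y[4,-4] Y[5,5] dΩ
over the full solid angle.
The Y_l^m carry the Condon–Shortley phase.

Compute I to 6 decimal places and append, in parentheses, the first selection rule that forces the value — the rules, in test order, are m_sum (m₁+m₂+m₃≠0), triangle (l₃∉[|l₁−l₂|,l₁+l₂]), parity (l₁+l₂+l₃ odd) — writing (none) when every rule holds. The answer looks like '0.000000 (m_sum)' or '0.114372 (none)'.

m-sum 0 ✓  L=10 even ✓  3≤5≤5 ✓
Π(2lᵢ+1) = 3×9×11 = 297
triangle coeff Δ(1,4,5) = 1/495
Σ_t [0,0]: t=0:+1/576 = 1/576
(3j)²=5/99 [(1 4 5; 0 0 0)], sign=-1
Σ_t [0,0]: t=0:+1/80640 = 1/80640
(3j)²=1/11 [(1 4 5; -1 -4 5)], sign=+1
⇒ 4πI² = 15/11
I = (-1)√(15/11/(4π)) = -0.32941575
No selection rule forces the value: the integral is nonzero (none).

-0.329416 (none)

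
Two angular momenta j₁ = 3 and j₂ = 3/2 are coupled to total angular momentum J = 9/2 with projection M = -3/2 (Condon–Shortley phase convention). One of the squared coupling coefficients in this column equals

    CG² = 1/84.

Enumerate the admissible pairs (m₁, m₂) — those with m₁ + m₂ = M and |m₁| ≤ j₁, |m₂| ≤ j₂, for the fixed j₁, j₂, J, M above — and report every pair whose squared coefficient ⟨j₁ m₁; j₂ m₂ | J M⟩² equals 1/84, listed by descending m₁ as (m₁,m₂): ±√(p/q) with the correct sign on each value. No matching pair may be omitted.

(-3,3/2): +√(1/84)

Admissible pairs with m₁+m₂ = M = -3/2: (-3,3/2), (-2,1/2), (-1,-1/2), (0,-3/2)
  (m₁,m₂)=(0,-3/2): CG² = 5/21, CG = +√(5/21)
  (m₁,m₂)=(-1,-1/2): CG² = 15/28, CG = +√(15/28)
  (m₁,m₂)=(-2,1/2): CG² = 3/14, CG = +√(3/14)
  (m₁,m₂)=(-3,3/2): CG² = 1/84, CG = +√(1/84)   ← matches the target
Pairs with CG² = 1/84: (-3,3/2): +√(1/84)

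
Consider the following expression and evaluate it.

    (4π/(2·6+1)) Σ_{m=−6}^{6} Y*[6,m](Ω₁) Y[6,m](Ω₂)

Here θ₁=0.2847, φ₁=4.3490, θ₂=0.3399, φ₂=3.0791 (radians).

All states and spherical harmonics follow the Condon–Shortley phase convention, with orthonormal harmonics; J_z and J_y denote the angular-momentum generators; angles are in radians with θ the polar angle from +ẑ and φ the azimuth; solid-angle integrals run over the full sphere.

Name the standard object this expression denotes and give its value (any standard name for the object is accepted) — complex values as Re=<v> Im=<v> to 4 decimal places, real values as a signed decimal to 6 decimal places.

This sum is the spherical-harmonic addition theorem: it equals the Legendre polynomial P_l(cos γ) of the angle γ between the two directions.
Term-by-term m-sum for l=6 (normalisation 4π/13 = 0.966644):
  m=-6: Y*=+0.000136+0.000194i  Y=+0.000617+0.000243i  product +0.000000+0.000000i
  m=-5: Y*=-0.002723+0.000684i  Y=-0.006184-0.001998i  product +0.000018+0.000001i
  m=-4: Y*=+0.002372-0.020138i  Y=+0.037487+0.009571i  product +0.000282-0.000732i
  m=-3: Y*=+0.087602+0.045677i  Y=-0.151533-0.028747i  product -0.011962-0.009440i
  m=-2: Y*=-0.238454+0.212017i  Y=+0.397711+0.049968i  product -0.105430+0.072406i
  m=-1: Y*=-0.211790-0.556937i  Y=-0.569461-0.035634i  product +0.100761+0.324701i
  m=+0: Y*=+0.316947-0.000000i  Y=+0.106762+0.000000i  product +0.033838+0.000000i
  m=+1: Y*=+0.211790-0.556937i  Y=+0.569461-0.035634i  product +0.100761-0.324701i
  m=+2: Y*=-0.238454-0.212017i  Y=+0.397711-0.049968i  product -0.105430-0.072406i
  m=+3: Y*=-0.087602+0.045677i  Y=+0.151533-0.028747i  product -0.011962+0.009440i
  m=+4: Y*=+0.002372+0.020138i  Y=+0.037487-0.009571i  product +0.000282+0.000732i
  m=+5: Y*=+0.002723+0.000684i  Y=+0.006184-0.001998i  product +0.000018-0.000001i
  m=+6: Y*=+0.000136-0.000194i  Y=+0.000617-0.000243i  product +0.000000-0.000000i
Σ over m = +0.001176-0.000000i; ×(4π/13) → +0.001137-0.000000i. Real part: 0.001137

Legendre polynomial (addition theorem), +0.001137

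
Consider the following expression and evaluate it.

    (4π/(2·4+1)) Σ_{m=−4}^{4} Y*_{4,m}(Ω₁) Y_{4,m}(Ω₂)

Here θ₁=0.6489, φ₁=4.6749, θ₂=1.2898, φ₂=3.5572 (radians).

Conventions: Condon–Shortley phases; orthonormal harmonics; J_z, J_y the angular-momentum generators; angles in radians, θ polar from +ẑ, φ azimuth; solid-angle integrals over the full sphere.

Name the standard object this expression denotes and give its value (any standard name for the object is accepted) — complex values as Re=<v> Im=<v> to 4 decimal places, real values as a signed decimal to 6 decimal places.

This sum is the spherical-harmonic addition theorem: it equals the Legendre polynomial P_l(cos γ) of the angle γ between the two directions.
Summing Y*_{l m}(θ₁,φ₁)·Y_{l m}(θ₂,φ₂) over m ∈ [−4, 4]; prefactor 4π/(2·4+1) = 1.396263:
  m=-4: Y*=(0.058356, -0.008817)  Y=(-0.034505, -0.375504)  product (-0.005324, -0.021609)
  m=-3: Y*=(0.024700, 0.218695)  Y=(-0.097998, 0.291830)  product (-0.066242, -0.014224)
  m=-2: Y*=(-0.419513, 0.031513)  Y=(-0.096087, 0.105321)  product (0.036991, -0.047212)
  m=-1: Y*=(-0.012325, -0.328612)  Y=(0.283875, -0.125278)  product (-0.044667, -0.091741)
  m=+0: Y*=(-0.205212, -0.000000)  Y=(0.095198, 0.000000)  product (-0.019536, -0.000000)
  m=+1: Y*=(0.012325, -0.328612)  Y=(-0.283875, -0.125278)  product (-0.044667, 0.091741)
  m=+2: Y*=(-0.419513, -0.031513)  Y=(-0.096087, -0.105321)  product (0.036991, 0.047212)
  m=+3: Y*=(-0.024700, 0.218695)  Y=(0.097998, 0.291830)  product (-0.066242, 0.014224)
  m=+4: Y*=(0.058356, 0.008817)  Y=(-0.034505, 0.375504)  product (-0.005324, 0.021609)
Total Σ_m = (-0.178022, 0.000000). Multiply by 1.396263: (-0.248565, 0.000000). P_4(cos γ) = -0.248565

Legendre polynomial (addition theorem), -0.248565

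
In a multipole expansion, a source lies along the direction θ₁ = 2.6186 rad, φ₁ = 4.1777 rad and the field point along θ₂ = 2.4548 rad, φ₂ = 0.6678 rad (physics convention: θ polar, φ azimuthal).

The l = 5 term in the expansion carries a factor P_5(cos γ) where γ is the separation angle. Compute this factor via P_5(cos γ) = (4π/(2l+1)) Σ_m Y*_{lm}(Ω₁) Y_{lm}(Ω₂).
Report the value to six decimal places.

Addition theorem: P_5(cos γ) = (4π/11) Σ_m Y*_{lm}(Ω₁) Y_{lm}(Ω₂), m = −5…5:
  m=-5: Y*=-0.00651 + 0.01288j  Y=-0.04664 + 0.00933j  product 0.00018 - 0.00066j
  m=-4: Y*=0.04257 + 0.06671j  Y=0.16352 + 0.08314j  product 0.00141 + 0.01445j
  m=-3: Y*=0.24793 - 0.00825j  Y=-0.16199 - 0.35081j  product -0.04306 - 0.08564j
  m=-2: Y*=0.22036 - 0.40200j  Y=-0.09748 + 0.40677j  product 0.14204 + 0.12882j
  m=-1: Y*=-0.18926 - 0.31957j  Y=0.02190 - 0.01727j  product -0.00966 - 0.00373j
  m=+0: Y*=0.20766 + 0.00000j  Y=0.39169 + 0.00000j  product 0.08134 + 0.00000j
  m=+1: Y*=0.18926 - 0.31957j  Y=-0.02190 - 0.01727j  product -0.00966 + 0.00373j
  m=+2: Y*=0.22036 + 0.40200j  Y=-0.09748 - 0.40677j  product 0.14204 - 0.12882j
  m=+3: Y*=-0.24793 - 0.00825j  Y=0.16199 - 0.35081j  product -0.04306 + 0.08564j
  m=+4: Y*=0.04257 - 0.06671j  Y=0.16352 - 0.08314j  product 0.00141 - 0.01445j
  m=+5: Y*=0.00651 + 0.01288j  Y=0.04664 + 0.00933j  product 0.00018 + 0.00066j
Accumulated sum 0.26318 - 0.00000j; after 4π/(2l+1) scaling, 0.30066 - 0.00000j ⇒ P_5 = 0.300659

0.300659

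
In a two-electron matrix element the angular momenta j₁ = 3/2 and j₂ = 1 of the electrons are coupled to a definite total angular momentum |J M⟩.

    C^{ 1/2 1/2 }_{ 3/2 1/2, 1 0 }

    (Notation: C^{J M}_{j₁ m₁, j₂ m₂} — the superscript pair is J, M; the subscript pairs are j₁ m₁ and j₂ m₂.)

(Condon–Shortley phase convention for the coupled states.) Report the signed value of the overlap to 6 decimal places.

√[2·2!1!0!/4! · 2!1!1!1!1!0!] = √(1/3)
  +(−1)^1/∏(1,1,0,0,1,0)! = -1  (running -1)
⟨..|..⟩ = √(1/3)·(-1) = -0.577350

−√(1/3) ≈ -0.577350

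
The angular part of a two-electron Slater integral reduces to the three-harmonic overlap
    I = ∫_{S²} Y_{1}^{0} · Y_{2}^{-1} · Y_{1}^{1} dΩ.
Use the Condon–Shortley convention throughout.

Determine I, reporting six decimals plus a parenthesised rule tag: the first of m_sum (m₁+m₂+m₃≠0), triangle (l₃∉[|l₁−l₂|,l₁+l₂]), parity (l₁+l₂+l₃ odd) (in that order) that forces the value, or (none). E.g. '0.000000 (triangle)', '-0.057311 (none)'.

-0.218510 (none)

Checks pass: Σm=0; 4 even; l₃=1∈[1,3].
(2·1+1)(2·2+1)(2·1+1) = 45
Δ: 2! 0! 2! / 5! → 1/30
sum: t=1:−1/1 = -1/1
3j²(1 2 1; 0 0 0) = Δ·Π!·Σ² = 2/15  (sign +1)
sum: t=1:−1/2 = -1/2
3j²(1 2 1; 0 -1 1) = Δ·Π!·Σ² = 1/10  (sign -1)
combine: 4πI² = 45·2/15·1/10 = 3/5
take √, sign -1: I = -0.21850969
No selection rule forces the value: the integral is nonzero (none).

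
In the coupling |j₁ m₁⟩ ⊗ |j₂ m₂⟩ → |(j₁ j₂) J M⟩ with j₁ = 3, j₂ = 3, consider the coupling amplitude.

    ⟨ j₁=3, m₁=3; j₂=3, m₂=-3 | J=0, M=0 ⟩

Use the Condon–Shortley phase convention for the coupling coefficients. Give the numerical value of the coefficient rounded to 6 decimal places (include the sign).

+0.377964  (= +√(1/7))

j₁+j₂−J=6  J+j₁−j₂=0  J−j₁+j₂=0  j₁+j₂+J+1=7
(j₁±m₁, j₂±m₂, J±M) = (6,0,0,6,0,0)
P² = 518400/7
sum k=0..0:
  [0] +1/720 = 1/720
S = 1/720
C² = P²·S² = 1/7 ; C = +0.377964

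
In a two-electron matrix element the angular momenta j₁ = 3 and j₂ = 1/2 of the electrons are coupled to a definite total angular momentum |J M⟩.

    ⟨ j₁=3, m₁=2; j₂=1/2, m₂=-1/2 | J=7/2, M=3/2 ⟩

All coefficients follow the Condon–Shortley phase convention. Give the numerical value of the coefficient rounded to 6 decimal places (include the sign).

+√(2/7) ≈ +0.534522

j₁+j₂−J=0  J+j₁−j₂=6  J−j₁+j₂=1  j₁+j₂+J+1=8
(j₁±m₁, j₂±m₂, J±M) = (5,1,0,1,5,2)
P² = 28800/7
sum k=0..0:
  [0] +1/120 = 1/120
S = 1/120
C² = P²·S² = 2/7 ; C = +0.534522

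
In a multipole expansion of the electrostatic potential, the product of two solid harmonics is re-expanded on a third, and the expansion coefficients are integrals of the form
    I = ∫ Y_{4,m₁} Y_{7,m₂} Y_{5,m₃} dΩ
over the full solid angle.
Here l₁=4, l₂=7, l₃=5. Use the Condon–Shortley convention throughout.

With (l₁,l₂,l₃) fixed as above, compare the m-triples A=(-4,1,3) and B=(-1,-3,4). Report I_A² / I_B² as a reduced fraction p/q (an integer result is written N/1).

21952/114075

l's match ⇒ only the (l;m) 3-j factors differ between A and B.
A: triangle coeff Δ(4,7,5) = 1/6126120; Σ_t [6,6]: t=6:+1/2073600 = 1/2073600; (3j)²=392/109395 [(4 7 5; -4 1 3)], sign=+1
B: triangle coeff Δ(4,7,5) = 1/6126120; Σ_t [3,4]: t=3:−1/362880 t=4:+1/1935360 = -13/5806080; (3j)²=195/10472 [(4 7 5; -1 -3 4)], sign=+1
I_A²/I_B² = (392/109395)/(195/10472) = 21952/114075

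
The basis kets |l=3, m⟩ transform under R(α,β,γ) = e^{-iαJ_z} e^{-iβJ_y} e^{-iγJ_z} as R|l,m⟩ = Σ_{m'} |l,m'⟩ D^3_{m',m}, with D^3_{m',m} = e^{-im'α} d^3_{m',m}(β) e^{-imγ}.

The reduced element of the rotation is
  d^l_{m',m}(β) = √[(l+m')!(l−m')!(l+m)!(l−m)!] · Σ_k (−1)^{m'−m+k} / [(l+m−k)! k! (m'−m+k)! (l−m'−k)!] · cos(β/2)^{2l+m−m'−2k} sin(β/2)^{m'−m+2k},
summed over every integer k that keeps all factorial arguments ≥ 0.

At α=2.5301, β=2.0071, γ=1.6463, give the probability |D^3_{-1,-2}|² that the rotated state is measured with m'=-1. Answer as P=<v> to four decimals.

P=0.2201

First d^3_{-1,-2}(β=2.0071), then the phase factors e^{-i(-1)α} and e^{-i(-2)γ}:
c=cos(2.007100/2)=0.537312, s=sin(2.007100/2)=0.843384; N=√[2·24·1·120]=75.894664
The bounds max(0,m−m')=0 and min(l+m,l−m')=1 give 2 terms
  k=0: (−1)^1·75.8947/(24)·0.5373^5·0.8434^1 = -0.119442
  k=1: (−1)^2·75.8947/(12)·0.5373^3·0.8434^3 = +0.588552
d^3_{-1,-2}(2.0071) = -0.119442 +0.588552 = +0.469110
|D^3_{-1,-2}|² = |d^3_{-1,-2}(β)|² = (+0.469110)² = 0.220064 (the z-rotation phases have unit modulus)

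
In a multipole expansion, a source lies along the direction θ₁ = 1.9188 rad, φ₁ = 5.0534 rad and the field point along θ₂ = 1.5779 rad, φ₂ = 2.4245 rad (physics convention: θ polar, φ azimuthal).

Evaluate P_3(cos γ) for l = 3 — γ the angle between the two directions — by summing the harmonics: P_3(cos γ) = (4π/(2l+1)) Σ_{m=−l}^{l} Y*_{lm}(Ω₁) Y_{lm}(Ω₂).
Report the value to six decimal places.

-0.136957

Expand P_3 via completeness: Σ_{m} conj(Y_{3,m}) at Ω₁ times Y_{3,m} at Ω₂ —
  [-3]  conj(Y_{3,-3})(Ω₁) = (-0.295890, 0.180502) ; Y_{3,-3}(Ω₂) = (0.228799, -0.348856) ; Δ = (-0.004730, 0.144522)
  [-2]  conj(Y_{3,-2})(Ω₁) = (0.239091, 0.194145) ; Y_{3,-2}(Ω₂) = (-0.000989, -0.007192) ; Δ = (0.001160, -0.001911)
  [-1]  conj(Y_{3,-1})(Ω₁) = (-0.042524, 0.119828) ; Y_{3,-1}(Ω₂) = (0.243520, 0.212334) ; Δ = (-0.035799, 0.020151)
  [+0]  conj(Y_{3,0})(Ω₁) = (0.307784, -0.000000) ; Y_{3,0}(Ω₂) = (0.007952, 0.000000) ; Δ = (0.002448, 0.000000)
  [+1]  conj(Y_{3,1})(Ω₁) = (0.042524, 0.119828) ; Y_{3,1}(Ω₂) = (-0.243520, 0.212334) ; Δ = (-0.035799, -0.020151)
  [+2]  conj(Y_{3,2})(Ω₁) = (0.239091, -0.194145) ; Y_{3,2}(Ω₂) = (-0.000989, 0.007192) ; Δ = (0.001160, 0.001911)
  [+3]  conj(Y_{3,3})(Ω₁) = (0.295890, 0.180502) ; Y_{3,3}(Ω₂) = (-0.228799, -0.348856) ; Δ = (-0.004730, -0.144522)
Total Σ_m = (-0.076291, 0.000000). Multiply by 1.795196: (-0.136957, 0.000000). P_3(cos γ) = -0.136957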